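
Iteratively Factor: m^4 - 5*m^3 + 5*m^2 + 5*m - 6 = (m + 1)*(m^3 - 6*m^2 + 11*m - 6) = (m - 2)*(m + 1)*(m^2 - 4*m + 3) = (m - 3)*(m - 2)*(m + 1)*(m - 1)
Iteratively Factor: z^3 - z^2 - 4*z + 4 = (z + 2)*(z^2 - 3*z + 2) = (z - 2)*(z + 2)*(z - 1)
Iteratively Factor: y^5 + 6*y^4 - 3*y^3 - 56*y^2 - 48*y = (y + 4)*(y^4 + 2*y^3 - 11*y^2 - 12*y) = (y + 1)*(y + 4)*(y^3 + y^2 - 12*y) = (y - 3)*(y + 1)*(y + 4)*(y^2 + 4*y) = (y - 3)*(y + 1)*(y + 4)^2*(y)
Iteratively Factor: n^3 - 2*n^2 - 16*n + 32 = (n - 4)*(n^2 + 2*n - 8) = (n - 4)*(n - 2)*(n + 4)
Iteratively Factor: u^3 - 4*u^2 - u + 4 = (u - 4)*(u^2 - 1) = (u - 4)*(u - 1)*(u + 1)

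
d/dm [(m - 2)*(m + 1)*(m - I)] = 3*m^2 - 2*m*(1 + I) - 2 + I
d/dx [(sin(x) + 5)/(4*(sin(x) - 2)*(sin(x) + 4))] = (-10*sin(x) + cos(x)^2 - 19)*cos(x)/(4*(sin(x) - 2)^2*(sin(x) + 4)^2)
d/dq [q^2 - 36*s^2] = 2*q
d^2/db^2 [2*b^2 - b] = 4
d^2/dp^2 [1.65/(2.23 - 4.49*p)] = -66.52833/(4.49*p - 2.23)^3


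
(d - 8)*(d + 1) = d^2 - 7*d - 8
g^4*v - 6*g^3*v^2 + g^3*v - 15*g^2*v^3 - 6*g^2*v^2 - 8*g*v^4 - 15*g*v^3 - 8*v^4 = (g - 8*v)*(g + v)^2*(g*v + v)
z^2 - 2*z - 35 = (z - 7)*(z + 5)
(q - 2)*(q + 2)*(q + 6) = q^3 + 6*q^2 - 4*q - 24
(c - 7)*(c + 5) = c^2 - 2*c - 35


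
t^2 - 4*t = t*(t - 4)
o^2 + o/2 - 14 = (o - 7/2)*(o + 4)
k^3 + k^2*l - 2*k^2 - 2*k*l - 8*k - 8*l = (k - 4)*(k + 2)*(k + l)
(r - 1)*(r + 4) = r^2 + 3*r - 4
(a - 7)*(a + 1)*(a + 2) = a^3 - 4*a^2 - 19*a - 14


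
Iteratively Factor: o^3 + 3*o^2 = (o + 3)*(o^2) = o*(o + 3)*(o)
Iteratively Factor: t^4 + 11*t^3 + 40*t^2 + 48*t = (t + 3)*(t^3 + 8*t^2 + 16*t) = t*(t + 3)*(t^2 + 8*t + 16) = t*(t + 3)*(t + 4)*(t + 4)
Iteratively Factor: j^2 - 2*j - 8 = (j - 4)*(j + 2)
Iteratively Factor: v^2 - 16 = (v + 4)*(v - 4)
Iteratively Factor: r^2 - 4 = (r + 2)*(r - 2)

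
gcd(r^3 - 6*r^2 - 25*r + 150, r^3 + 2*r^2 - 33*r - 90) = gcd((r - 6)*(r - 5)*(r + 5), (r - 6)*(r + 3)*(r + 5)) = r^2 - r - 30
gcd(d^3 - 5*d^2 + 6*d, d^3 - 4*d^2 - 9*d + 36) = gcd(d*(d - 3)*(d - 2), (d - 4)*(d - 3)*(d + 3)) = d - 3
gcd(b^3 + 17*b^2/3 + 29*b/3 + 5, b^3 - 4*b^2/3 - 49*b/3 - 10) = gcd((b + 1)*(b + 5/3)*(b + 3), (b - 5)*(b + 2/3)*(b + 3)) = b + 3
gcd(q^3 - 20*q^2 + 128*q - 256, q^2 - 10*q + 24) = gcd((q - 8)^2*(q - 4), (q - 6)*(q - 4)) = q - 4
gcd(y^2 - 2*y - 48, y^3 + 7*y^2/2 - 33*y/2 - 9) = y + 6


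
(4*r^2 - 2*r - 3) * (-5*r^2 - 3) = -20*r^4 + 10*r^3 + 3*r^2 + 6*r + 9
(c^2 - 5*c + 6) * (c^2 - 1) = c^4 - 5*c^3 + 5*c^2 + 5*c - 6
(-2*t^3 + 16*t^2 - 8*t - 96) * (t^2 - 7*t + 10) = -2*t^5 + 30*t^4 - 140*t^3 + 120*t^2 + 592*t - 960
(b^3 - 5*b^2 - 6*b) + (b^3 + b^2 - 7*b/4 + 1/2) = 2*b^3 - 4*b^2 - 31*b/4 + 1/2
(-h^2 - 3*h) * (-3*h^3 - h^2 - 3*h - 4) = 3*h^5 + 10*h^4 + 6*h^3 + 13*h^2 + 12*h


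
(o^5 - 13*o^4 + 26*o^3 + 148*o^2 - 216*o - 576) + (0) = o^5 - 13*o^4 + 26*o^3 + 148*o^2 - 216*o - 576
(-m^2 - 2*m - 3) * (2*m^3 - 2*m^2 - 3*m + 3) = -2*m^5 - 2*m^4 + m^3 + 9*m^2 + 3*m - 9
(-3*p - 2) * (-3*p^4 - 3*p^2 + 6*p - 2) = 9*p^5 + 6*p^4 + 9*p^3 - 12*p^2 - 6*p + 4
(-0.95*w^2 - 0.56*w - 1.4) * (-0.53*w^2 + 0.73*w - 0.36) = 0.5035*w^4 - 0.3967*w^3 + 0.6752*w^2 - 0.8204*w + 0.504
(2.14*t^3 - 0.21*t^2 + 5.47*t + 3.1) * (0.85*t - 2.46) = 1.819*t^4 - 5.4429*t^3 + 5.1661*t^2 - 10.8212*t - 7.626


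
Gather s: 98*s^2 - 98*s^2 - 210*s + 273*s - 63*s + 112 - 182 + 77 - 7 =0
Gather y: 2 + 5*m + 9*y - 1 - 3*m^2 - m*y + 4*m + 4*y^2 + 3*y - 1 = -3*m^2 + 9*m + 4*y^2 + y*(12 - m)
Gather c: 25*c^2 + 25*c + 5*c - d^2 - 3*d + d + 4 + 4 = 25*c^2 + 30*c - d^2 - 2*d + 8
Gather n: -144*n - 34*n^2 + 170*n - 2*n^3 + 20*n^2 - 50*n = -2*n^3 - 14*n^2 - 24*n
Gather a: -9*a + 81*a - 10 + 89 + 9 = 72*a + 88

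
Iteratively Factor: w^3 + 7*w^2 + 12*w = (w)*(w^2 + 7*w + 12) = w*(w + 4)*(w + 3)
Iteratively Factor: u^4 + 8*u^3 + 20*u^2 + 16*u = (u + 2)*(u^3 + 6*u^2 + 8*u) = (u + 2)^2*(u^2 + 4*u) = u*(u + 2)^2*(u + 4)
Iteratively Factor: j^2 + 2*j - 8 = (j + 4)*(j - 2)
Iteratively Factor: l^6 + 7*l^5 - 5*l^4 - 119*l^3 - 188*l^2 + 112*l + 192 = (l - 4)*(l^5 + 11*l^4 + 39*l^3 + 37*l^2 - 40*l - 48) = (l - 4)*(l + 3)*(l^4 + 8*l^3 + 15*l^2 - 8*l - 16) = (l - 4)*(l - 1)*(l + 3)*(l^3 + 9*l^2 + 24*l + 16) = (l - 4)*(l - 1)*(l + 3)*(l + 4)*(l^2 + 5*l + 4) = (l - 4)*(l - 1)*(l + 3)*(l + 4)^2*(l + 1)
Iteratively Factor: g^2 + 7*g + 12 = (g + 3)*(g + 4)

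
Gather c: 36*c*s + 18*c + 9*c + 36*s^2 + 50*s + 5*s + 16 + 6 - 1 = c*(36*s + 27) + 36*s^2 + 55*s + 21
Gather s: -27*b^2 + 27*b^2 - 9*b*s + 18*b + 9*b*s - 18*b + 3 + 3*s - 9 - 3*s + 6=0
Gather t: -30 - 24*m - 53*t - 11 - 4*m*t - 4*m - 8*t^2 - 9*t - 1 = -28*m - 8*t^2 + t*(-4*m - 62) - 42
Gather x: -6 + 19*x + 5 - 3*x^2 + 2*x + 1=-3*x^2 + 21*x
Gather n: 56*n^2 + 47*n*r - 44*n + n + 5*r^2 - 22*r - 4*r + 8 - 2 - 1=56*n^2 + n*(47*r - 43) + 5*r^2 - 26*r + 5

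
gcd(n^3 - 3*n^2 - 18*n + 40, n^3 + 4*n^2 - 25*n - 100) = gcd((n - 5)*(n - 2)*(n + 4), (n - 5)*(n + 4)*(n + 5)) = n^2 - n - 20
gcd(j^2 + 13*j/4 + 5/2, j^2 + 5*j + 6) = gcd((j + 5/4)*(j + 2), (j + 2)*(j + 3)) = j + 2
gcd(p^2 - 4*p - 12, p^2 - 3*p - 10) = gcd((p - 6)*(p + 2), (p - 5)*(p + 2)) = p + 2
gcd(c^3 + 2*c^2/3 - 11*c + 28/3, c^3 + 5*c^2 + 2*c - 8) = c^2 + 3*c - 4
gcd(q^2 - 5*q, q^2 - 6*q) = q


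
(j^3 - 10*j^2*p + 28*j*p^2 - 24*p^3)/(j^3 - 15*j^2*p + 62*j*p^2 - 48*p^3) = (j^2 - 4*j*p + 4*p^2)/(j^2 - 9*j*p + 8*p^2)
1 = 1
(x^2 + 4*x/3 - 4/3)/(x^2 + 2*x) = (x - 2/3)/x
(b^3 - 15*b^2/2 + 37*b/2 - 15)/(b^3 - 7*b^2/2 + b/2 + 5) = (b - 3)/(b + 1)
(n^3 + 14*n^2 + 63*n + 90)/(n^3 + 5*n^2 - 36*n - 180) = (n + 3)/(n - 6)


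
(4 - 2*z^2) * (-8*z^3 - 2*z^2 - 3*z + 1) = 16*z^5 + 4*z^4 - 26*z^3 - 10*z^2 - 12*z + 4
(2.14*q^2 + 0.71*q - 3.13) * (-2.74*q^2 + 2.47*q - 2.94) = -5.8636*q^4 + 3.3404*q^3 + 4.0383*q^2 - 9.8185*q + 9.2022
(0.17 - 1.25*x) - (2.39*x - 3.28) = 3.45 - 3.64*x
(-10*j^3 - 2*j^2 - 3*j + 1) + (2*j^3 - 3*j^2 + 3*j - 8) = -8*j^3 - 5*j^2 - 7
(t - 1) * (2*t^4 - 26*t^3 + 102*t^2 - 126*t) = 2*t^5 - 28*t^4 + 128*t^3 - 228*t^2 + 126*t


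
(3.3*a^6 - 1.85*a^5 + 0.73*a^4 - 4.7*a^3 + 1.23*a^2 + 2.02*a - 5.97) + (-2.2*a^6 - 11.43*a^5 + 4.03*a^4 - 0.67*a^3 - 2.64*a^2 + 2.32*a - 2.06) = 1.1*a^6 - 13.28*a^5 + 4.76*a^4 - 5.37*a^3 - 1.41*a^2 + 4.34*a - 8.03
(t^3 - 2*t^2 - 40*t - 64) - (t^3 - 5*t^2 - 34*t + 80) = 3*t^2 - 6*t - 144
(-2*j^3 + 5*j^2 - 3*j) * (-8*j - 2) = 16*j^4 - 36*j^3 + 14*j^2 + 6*j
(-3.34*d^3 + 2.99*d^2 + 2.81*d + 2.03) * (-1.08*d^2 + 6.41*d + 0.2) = 3.6072*d^5 - 24.6386*d^4 + 15.4631*d^3 + 16.4177*d^2 + 13.5743*d + 0.406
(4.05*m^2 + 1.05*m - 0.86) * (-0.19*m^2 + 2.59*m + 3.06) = -0.7695*m^4 + 10.29*m^3 + 15.2759*m^2 + 0.9856*m - 2.6316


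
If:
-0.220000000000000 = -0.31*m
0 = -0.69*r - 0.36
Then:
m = 0.71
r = -0.52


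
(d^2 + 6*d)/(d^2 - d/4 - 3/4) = 4*d*(d + 6)/(4*d^2 - d - 3)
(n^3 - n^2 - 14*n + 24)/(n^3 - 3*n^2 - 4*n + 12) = (n + 4)/(n + 2)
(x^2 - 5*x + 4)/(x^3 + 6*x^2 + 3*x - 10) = (x - 4)/(x^2 + 7*x + 10)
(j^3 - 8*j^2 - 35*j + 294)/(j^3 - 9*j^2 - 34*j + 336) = (j - 7)/(j - 8)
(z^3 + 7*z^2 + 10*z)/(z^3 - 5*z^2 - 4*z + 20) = z*(z + 5)/(z^2 - 7*z + 10)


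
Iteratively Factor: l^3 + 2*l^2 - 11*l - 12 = (l - 3)*(l^2 + 5*l + 4) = (l - 3)*(l + 1)*(l + 4)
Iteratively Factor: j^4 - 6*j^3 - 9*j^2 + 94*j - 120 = (j - 5)*(j^3 - j^2 - 14*j + 24) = (j - 5)*(j - 3)*(j^2 + 2*j - 8) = (j - 5)*(j - 3)*(j + 4)*(j - 2)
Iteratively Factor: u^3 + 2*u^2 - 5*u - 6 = (u - 2)*(u^2 + 4*u + 3) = (u - 2)*(u + 3)*(u + 1)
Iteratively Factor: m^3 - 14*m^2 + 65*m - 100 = (m - 5)*(m^2 - 9*m + 20) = (m - 5)*(m - 4)*(m - 5)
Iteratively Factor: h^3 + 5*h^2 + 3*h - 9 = (h - 1)*(h^2 + 6*h + 9) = (h - 1)*(h + 3)*(h + 3)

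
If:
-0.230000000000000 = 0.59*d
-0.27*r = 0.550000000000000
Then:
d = -0.39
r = -2.04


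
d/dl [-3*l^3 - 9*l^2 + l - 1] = -9*l^2 - 18*l + 1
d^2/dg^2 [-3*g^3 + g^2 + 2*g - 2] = 2 - 18*g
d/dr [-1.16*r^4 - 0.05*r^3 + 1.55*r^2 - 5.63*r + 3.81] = -4.64*r^3 - 0.15*r^2 + 3.1*r - 5.63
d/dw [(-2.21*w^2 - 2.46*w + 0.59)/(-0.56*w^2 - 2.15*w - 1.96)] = (3.3739*w^2 + 9.324*w + 6.0901)/(0.3136*w^4 + 2.408*w^3 + 6.8177*w^2 + 8.428*w + 3.8416)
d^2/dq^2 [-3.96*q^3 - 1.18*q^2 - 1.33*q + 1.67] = -23.76*q - 2.36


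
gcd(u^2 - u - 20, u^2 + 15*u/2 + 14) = u + 4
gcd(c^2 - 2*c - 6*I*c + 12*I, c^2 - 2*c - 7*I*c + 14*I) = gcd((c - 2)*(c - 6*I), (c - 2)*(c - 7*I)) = c - 2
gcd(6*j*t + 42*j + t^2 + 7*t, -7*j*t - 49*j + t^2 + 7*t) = t + 7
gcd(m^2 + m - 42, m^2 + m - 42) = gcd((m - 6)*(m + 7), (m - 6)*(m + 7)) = m^2 + m - 42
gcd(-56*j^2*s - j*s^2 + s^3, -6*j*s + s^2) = s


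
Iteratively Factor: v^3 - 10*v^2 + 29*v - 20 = (v - 1)*(v^2 - 9*v + 20) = (v - 4)*(v - 1)*(v - 5)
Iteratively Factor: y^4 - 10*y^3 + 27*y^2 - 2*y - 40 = (y - 5)*(y^3 - 5*y^2 + 2*y + 8) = (y - 5)*(y + 1)*(y^2 - 6*y + 8) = (y - 5)*(y - 4)*(y + 1)*(y - 2)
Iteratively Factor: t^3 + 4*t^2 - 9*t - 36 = (t + 4)*(t^2 - 9) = (t + 3)*(t + 4)*(t - 3)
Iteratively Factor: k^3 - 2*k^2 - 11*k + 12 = (k - 1)*(k^2 - k - 12) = (k - 1)*(k + 3)*(k - 4)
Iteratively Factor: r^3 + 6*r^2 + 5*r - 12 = (r - 1)*(r^2 + 7*r + 12) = (r - 1)*(r + 4)*(r + 3)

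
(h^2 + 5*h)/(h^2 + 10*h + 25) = h/(h + 5)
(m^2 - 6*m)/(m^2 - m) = (m - 6)/(m - 1)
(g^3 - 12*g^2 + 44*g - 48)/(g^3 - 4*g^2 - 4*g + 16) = (g - 6)/(g + 2)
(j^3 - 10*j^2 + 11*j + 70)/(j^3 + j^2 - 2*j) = (j^2 - 12*j + 35)/(j*(j - 1))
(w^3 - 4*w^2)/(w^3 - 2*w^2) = (w - 4)/(w - 2)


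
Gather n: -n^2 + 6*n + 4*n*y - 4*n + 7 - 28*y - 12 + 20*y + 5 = -n^2 + n*(4*y + 2) - 8*y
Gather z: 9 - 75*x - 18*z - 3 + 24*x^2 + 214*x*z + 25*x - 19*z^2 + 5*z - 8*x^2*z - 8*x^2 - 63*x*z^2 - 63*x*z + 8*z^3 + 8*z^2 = 16*x^2 - 50*x + 8*z^3 + z^2*(-63*x - 11) + z*(-8*x^2 + 151*x - 13) + 6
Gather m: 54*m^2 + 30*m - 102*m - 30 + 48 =54*m^2 - 72*m + 18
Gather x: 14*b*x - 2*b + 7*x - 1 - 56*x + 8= -2*b + x*(14*b - 49) + 7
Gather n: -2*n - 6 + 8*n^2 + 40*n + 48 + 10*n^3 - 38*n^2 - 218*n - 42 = 10*n^3 - 30*n^2 - 180*n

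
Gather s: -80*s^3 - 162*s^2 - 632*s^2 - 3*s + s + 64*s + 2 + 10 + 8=-80*s^3 - 794*s^2 + 62*s + 20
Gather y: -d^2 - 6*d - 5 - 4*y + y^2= -d^2 - 6*d + y^2 - 4*y - 5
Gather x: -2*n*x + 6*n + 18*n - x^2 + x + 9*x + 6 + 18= 24*n - x^2 + x*(10 - 2*n) + 24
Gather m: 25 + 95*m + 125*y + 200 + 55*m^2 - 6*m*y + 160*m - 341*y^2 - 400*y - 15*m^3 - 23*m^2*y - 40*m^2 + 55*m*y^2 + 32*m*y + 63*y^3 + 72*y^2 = -15*m^3 + m^2*(15 - 23*y) + m*(55*y^2 + 26*y + 255) + 63*y^3 - 269*y^2 - 275*y + 225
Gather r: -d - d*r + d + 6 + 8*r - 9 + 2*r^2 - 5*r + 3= 2*r^2 + r*(3 - d)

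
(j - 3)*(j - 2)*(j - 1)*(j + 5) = j^4 - j^3 - 19*j^2 + 49*j - 30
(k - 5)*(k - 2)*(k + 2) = k^3 - 5*k^2 - 4*k + 20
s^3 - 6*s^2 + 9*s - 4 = (s - 4)*(s - 1)^2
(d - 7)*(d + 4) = d^2 - 3*d - 28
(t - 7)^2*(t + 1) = t^3 - 13*t^2 + 35*t + 49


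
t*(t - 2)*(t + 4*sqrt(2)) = t^3 - 2*t^2 + 4*sqrt(2)*t^2 - 8*sqrt(2)*t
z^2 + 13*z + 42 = (z + 6)*(z + 7)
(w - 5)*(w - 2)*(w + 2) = w^3 - 5*w^2 - 4*w + 20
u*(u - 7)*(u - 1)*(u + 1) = u^4 - 7*u^3 - u^2 + 7*u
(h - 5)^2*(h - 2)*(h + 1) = h^4 - 11*h^3 + 33*h^2 - 5*h - 50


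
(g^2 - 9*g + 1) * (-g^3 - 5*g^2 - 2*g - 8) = -g^5 + 4*g^4 + 42*g^3 + 5*g^2 + 70*g - 8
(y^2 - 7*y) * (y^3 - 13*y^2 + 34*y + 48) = y^5 - 20*y^4 + 125*y^3 - 190*y^2 - 336*y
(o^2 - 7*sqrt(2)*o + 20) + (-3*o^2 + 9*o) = -2*o^2 - 7*sqrt(2)*o + 9*o + 20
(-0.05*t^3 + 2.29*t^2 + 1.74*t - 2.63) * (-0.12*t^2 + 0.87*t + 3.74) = 0.006*t^5 - 0.3183*t^4 + 1.5965*t^3 + 10.394*t^2 + 4.2195*t - 9.8362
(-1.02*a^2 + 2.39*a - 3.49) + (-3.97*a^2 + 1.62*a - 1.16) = -4.99*a^2 + 4.01*a - 4.65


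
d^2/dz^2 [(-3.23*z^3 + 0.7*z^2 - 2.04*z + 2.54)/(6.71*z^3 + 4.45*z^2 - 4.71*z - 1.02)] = (4.54747350886464e-13*z^7 + 255.92611*z^6 - 1163.582442*z^5 + 874.310316*z^4 + 927.536386*z^3 - 421.443996*z^2 - 290.837484*z + 156.811044)/(302.111711*z^9 + 601.071735*z^8 - 237.566208*z^7 - 893.482091*z^6 - 15.983532*z^5 + 428.979177*z^4 + 44.728281*z^3 - 53.994006*z^2 - 14.700852*z - 1.061208)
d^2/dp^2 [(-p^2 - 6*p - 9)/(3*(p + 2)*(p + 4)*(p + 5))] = 2*(-p^6 - 18*p^5 - 138*p^4 - 592*p^3 - 1533*p^2 - 2286*p - 1516)/(3*(p^9 + 33*p^8 + 477*p^7 + 3959*p^6 + 20766*p^5 + 71292*p^4 + 159992*p^3 + 226080*p^2 + 182400*p + 64000))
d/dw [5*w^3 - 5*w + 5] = 15*w^2 - 5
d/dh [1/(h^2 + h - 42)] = (-2*h - 1)/(h^2 + h - 42)^2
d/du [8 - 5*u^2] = -10*u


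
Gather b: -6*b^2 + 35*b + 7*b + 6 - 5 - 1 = -6*b^2 + 42*b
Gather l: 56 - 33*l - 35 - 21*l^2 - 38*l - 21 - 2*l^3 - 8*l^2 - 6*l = -2*l^3 - 29*l^2 - 77*l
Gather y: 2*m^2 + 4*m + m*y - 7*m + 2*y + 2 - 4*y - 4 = 2*m^2 - 3*m + y*(m - 2) - 2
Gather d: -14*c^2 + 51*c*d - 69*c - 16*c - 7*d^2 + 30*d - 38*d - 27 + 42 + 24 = -14*c^2 - 85*c - 7*d^2 + d*(51*c - 8) + 39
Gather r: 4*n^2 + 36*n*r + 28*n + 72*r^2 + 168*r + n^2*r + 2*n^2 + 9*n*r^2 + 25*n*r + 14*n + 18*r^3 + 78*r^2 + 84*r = 6*n^2 + 42*n + 18*r^3 + r^2*(9*n + 150) + r*(n^2 + 61*n + 252)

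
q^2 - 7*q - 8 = (q - 8)*(q + 1)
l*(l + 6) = l^2 + 6*l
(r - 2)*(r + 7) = r^2 + 5*r - 14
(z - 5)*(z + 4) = z^2 - z - 20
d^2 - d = d*(d - 1)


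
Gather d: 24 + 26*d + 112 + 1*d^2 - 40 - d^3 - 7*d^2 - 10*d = -d^3 - 6*d^2 + 16*d + 96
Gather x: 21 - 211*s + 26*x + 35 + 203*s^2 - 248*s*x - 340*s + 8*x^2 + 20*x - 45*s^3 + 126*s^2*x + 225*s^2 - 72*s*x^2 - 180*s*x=-45*s^3 + 428*s^2 - 551*s + x^2*(8 - 72*s) + x*(126*s^2 - 428*s + 46) + 56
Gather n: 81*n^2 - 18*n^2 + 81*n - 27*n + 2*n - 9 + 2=63*n^2 + 56*n - 7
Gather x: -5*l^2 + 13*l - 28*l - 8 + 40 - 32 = -5*l^2 - 15*l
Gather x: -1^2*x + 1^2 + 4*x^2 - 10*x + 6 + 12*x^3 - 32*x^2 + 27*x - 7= 12*x^3 - 28*x^2 + 16*x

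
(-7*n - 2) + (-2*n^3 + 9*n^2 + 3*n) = -2*n^3 + 9*n^2 - 4*n - 2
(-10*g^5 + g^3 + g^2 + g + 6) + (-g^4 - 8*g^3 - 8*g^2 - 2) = -10*g^5 - g^4 - 7*g^3 - 7*g^2 + g + 4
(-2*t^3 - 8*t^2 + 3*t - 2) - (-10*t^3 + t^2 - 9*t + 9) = 8*t^3 - 9*t^2 + 12*t - 11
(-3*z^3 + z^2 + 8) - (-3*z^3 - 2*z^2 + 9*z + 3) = 3*z^2 - 9*z + 5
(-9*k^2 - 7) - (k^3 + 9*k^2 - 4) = -k^3 - 18*k^2 - 3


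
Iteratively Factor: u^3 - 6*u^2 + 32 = (u - 4)*(u^2 - 2*u - 8) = (u - 4)^2*(u + 2)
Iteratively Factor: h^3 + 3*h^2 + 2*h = (h + 1)*(h^2 + 2*h) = h*(h + 1)*(h + 2)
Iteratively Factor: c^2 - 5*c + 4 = (c - 1)*(c - 4)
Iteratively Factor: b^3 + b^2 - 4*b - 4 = (b - 2)*(b^2 + 3*b + 2) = (b - 2)*(b + 2)*(b + 1)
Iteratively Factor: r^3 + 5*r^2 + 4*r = (r)*(r^2 + 5*r + 4) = r*(r + 4)*(r + 1)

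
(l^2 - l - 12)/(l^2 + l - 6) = (l - 4)/(l - 2)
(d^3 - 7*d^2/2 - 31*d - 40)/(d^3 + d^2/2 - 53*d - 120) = (d + 2)/(d + 6)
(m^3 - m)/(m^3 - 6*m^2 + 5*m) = (m + 1)/(m - 5)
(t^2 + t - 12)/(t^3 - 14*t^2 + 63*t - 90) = (t + 4)/(t^2 - 11*t + 30)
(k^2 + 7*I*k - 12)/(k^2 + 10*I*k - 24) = (k + 3*I)/(k + 6*I)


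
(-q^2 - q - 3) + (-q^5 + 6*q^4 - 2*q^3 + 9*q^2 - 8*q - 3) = -q^5 + 6*q^4 - 2*q^3 + 8*q^2 - 9*q - 6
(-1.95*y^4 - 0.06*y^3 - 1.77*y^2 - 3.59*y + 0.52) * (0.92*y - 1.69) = -1.794*y^5 + 3.2403*y^4 - 1.527*y^3 - 0.3115*y^2 + 6.5455*y - 0.8788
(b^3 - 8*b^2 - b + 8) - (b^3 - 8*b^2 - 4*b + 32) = 3*b - 24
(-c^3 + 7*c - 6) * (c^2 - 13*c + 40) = -c^5 + 13*c^4 - 33*c^3 - 97*c^2 + 358*c - 240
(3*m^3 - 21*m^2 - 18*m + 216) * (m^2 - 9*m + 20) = 3*m^5 - 48*m^4 + 231*m^3 - 42*m^2 - 2304*m + 4320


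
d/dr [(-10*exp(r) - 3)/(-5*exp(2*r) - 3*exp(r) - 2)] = (-(10*exp(r) + 3)^2 + 50*exp(2*r) + 30*exp(r) + 20)*exp(r)/(5*exp(2*r) + 3*exp(r) + 2)^2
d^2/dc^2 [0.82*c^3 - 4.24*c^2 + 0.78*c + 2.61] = 4.92*c - 8.48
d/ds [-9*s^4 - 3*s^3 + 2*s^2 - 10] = s*(-36*s^2 - 9*s + 4)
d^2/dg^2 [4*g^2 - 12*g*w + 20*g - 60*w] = 8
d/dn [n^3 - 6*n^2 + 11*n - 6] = 3*n^2 - 12*n + 11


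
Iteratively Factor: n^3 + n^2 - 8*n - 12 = (n - 3)*(n^2 + 4*n + 4) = (n - 3)*(n + 2)*(n + 2)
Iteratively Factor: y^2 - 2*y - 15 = (y - 5)*(y + 3)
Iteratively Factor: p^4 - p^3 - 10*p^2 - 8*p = (p - 4)*(p^3 + 3*p^2 + 2*p) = p*(p - 4)*(p^2 + 3*p + 2) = p*(p - 4)*(p + 1)*(p + 2)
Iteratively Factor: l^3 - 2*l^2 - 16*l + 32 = (l - 4)*(l^2 + 2*l - 8) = (l - 4)*(l - 2)*(l + 4)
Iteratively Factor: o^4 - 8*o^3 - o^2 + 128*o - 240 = (o - 5)*(o^3 - 3*o^2 - 16*o + 48) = (o - 5)*(o - 3)*(o^2 - 16) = (o - 5)*(o - 4)*(o - 3)*(o + 4)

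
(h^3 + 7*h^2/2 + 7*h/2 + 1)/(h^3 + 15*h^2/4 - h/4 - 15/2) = 2*(2*h^2 + 3*h + 1)/(4*h^2 + 7*h - 15)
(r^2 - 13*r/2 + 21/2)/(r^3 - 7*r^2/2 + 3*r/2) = (2*r - 7)/(r*(2*r - 1))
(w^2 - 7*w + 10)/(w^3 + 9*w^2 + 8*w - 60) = (w - 5)/(w^2 + 11*w + 30)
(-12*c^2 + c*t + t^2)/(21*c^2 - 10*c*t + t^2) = (4*c + t)/(-7*c + t)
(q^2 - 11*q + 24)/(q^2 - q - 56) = (q - 3)/(q + 7)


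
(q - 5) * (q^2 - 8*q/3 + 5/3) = q^3 - 23*q^2/3 + 15*q - 25/3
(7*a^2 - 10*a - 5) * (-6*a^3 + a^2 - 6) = -42*a^5 + 67*a^4 + 20*a^3 - 47*a^2 + 60*a + 30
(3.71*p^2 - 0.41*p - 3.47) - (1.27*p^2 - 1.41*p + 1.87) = 2.44*p^2 + 1.0*p - 5.34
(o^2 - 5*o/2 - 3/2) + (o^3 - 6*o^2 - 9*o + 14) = o^3 - 5*o^2 - 23*o/2 + 25/2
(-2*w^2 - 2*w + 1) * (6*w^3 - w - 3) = -12*w^5 - 12*w^4 + 8*w^3 + 8*w^2 + 5*w - 3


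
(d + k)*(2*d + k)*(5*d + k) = 10*d^3 + 17*d^2*k + 8*d*k^2 + k^3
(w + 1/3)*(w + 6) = w^2 + 19*w/3 + 2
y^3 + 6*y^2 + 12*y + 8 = (y + 2)^3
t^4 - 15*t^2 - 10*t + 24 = (t - 4)*(t - 1)*(t + 2)*(t + 3)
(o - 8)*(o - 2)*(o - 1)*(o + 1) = o^4 - 10*o^3 + 15*o^2 + 10*o - 16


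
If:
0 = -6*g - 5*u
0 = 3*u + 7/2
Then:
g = 35/36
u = -7/6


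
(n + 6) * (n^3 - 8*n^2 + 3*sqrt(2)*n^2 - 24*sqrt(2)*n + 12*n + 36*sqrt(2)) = n^4 - 2*n^3 + 3*sqrt(2)*n^3 - 36*n^2 - 6*sqrt(2)*n^2 - 108*sqrt(2)*n + 72*n + 216*sqrt(2)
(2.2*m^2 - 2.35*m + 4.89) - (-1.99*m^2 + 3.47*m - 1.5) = 4.19*m^2 - 5.82*m + 6.39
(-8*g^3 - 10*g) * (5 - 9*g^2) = 72*g^5 + 50*g^3 - 50*g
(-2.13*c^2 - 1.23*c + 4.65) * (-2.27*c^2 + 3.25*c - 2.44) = 4.8351*c^4 - 4.1304*c^3 - 9.3558*c^2 + 18.1137*c - 11.346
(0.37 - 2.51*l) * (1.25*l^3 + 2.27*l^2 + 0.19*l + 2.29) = -3.1375*l^4 - 5.2352*l^3 + 0.363*l^2 - 5.6776*l + 0.8473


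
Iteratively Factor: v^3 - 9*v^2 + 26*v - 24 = (v - 2)*(v^2 - 7*v + 12) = (v - 3)*(v - 2)*(v - 4)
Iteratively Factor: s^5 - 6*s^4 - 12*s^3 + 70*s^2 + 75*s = (s)*(s^4 - 6*s^3 - 12*s^2 + 70*s + 75) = s*(s - 5)*(s^3 - s^2 - 17*s - 15) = s*(s - 5)*(s + 1)*(s^2 - 2*s - 15) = s*(s - 5)*(s + 1)*(s + 3)*(s - 5)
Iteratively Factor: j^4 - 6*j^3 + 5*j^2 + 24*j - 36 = (j - 2)*(j^3 - 4*j^2 - 3*j + 18) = (j - 2)*(j + 2)*(j^2 - 6*j + 9) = (j - 3)*(j - 2)*(j + 2)*(j - 3)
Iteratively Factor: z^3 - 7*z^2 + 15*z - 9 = (z - 3)*(z^2 - 4*z + 3) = (z - 3)*(z - 1)*(z - 3)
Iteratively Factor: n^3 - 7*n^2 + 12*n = (n)*(n^2 - 7*n + 12) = n*(n - 3)*(n - 4)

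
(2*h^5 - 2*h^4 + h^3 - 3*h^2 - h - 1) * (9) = 18*h^5 - 18*h^4 + 9*h^3 - 27*h^2 - 9*h - 9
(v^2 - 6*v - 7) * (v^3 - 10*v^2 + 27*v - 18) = v^5 - 16*v^4 + 80*v^3 - 110*v^2 - 81*v + 126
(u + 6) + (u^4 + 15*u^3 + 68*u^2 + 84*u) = u^4 + 15*u^3 + 68*u^2 + 85*u + 6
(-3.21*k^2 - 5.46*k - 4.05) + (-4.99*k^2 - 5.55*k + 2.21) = -8.2*k^2 - 11.01*k - 1.84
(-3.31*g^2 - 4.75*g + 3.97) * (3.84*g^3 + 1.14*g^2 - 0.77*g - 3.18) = -12.7104*g^5 - 22.0134*g^4 + 12.3785*g^3 + 18.7091*g^2 + 12.0481*g - 12.6246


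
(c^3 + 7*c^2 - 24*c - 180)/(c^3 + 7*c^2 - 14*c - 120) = (c^2 + c - 30)/(c^2 + c - 20)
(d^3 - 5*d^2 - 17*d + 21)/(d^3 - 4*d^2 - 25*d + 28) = (d + 3)/(d + 4)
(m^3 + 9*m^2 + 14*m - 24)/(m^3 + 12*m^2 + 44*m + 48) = (m - 1)/(m + 2)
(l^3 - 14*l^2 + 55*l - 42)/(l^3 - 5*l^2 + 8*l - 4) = (l^2 - 13*l + 42)/(l^2 - 4*l + 4)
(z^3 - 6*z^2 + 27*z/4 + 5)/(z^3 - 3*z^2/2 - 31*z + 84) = (4*z^2 - 8*z - 5)/(2*(2*z^2 + 5*z - 42))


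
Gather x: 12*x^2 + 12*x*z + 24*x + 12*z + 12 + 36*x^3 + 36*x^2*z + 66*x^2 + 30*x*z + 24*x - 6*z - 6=36*x^3 + x^2*(36*z + 78) + x*(42*z + 48) + 6*z + 6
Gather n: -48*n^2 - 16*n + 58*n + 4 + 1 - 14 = -48*n^2 + 42*n - 9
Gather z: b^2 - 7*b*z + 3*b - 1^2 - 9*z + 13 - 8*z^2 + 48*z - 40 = b^2 + 3*b - 8*z^2 + z*(39 - 7*b) - 28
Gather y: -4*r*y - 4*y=y*(-4*r - 4)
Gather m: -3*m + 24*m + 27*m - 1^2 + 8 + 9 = 48*m + 16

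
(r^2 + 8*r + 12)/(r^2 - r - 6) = (r + 6)/(r - 3)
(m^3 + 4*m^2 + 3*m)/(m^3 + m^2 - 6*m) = (m + 1)/(m - 2)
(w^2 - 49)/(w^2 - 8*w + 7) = (w + 7)/(w - 1)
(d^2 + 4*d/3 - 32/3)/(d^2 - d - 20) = (d - 8/3)/(d - 5)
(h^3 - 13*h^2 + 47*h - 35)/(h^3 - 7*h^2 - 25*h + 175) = (h - 1)/(h + 5)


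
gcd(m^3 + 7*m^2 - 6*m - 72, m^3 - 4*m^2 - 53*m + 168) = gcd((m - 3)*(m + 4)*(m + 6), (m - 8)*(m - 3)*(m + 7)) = m - 3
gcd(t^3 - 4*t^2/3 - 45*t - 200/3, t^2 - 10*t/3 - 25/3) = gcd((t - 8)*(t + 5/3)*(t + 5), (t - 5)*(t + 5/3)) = t + 5/3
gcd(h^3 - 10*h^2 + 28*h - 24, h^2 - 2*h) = h - 2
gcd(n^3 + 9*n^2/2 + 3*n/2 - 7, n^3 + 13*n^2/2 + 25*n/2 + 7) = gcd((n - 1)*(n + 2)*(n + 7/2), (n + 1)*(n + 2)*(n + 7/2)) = n^2 + 11*n/2 + 7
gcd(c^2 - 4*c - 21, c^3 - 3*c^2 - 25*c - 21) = c^2 - 4*c - 21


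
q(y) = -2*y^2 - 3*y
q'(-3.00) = 9.00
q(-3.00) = -9.00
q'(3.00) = -15.00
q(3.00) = -27.00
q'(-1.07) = 1.28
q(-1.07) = 0.92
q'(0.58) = -5.32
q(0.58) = -2.41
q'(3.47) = -16.88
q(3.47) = -34.49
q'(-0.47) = -1.12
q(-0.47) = 0.97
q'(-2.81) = 8.24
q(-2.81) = -7.36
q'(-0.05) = -2.80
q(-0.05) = 0.14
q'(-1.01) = 1.04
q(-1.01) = 0.99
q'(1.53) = -9.12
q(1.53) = -9.27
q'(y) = -4*y - 3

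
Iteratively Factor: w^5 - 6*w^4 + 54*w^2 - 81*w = (w + 3)*(w^4 - 9*w^3 + 27*w^2 - 27*w) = w*(w + 3)*(w^3 - 9*w^2 + 27*w - 27) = w*(w - 3)*(w + 3)*(w^2 - 6*w + 9) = w*(w - 3)^2*(w + 3)*(w - 3)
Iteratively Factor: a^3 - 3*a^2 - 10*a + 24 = (a - 2)*(a^2 - a - 12) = (a - 4)*(a - 2)*(a + 3)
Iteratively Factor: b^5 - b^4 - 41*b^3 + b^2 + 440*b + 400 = (b - 5)*(b^4 + 4*b^3 - 21*b^2 - 104*b - 80) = (b - 5)*(b + 4)*(b^3 - 21*b - 20) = (b - 5)*(b + 4)^2*(b^2 - 4*b - 5) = (b - 5)*(b + 1)*(b + 4)^2*(b - 5)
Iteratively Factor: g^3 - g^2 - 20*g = (g + 4)*(g^2 - 5*g) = g*(g + 4)*(g - 5)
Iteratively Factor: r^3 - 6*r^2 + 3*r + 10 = (r - 2)*(r^2 - 4*r - 5) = (r - 5)*(r - 2)*(r + 1)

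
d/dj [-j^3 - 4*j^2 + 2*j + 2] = -3*j^2 - 8*j + 2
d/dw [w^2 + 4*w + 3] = 2*w + 4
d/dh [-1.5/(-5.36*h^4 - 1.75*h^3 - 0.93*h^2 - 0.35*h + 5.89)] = (-32.16*h^3 - 7.875*h^2 - 2.79*h - 0.525)/(5.36*h^4 + 1.75*h^3 + 0.93*h^2 + 0.35*h - 5.89)^2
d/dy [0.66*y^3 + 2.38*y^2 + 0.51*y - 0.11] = 1.98*y^2 + 4.76*y + 0.51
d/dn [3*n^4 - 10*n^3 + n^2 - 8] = 2*n*(6*n^2 - 15*n + 1)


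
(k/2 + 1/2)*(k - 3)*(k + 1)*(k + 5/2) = k^4/2 + 3*k^3/4 - 15*k^2/4 - 31*k/4 - 15/4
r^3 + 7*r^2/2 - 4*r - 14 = (r - 2)*(r + 2)*(r + 7/2)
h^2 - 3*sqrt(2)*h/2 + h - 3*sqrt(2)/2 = (h + 1)*(h - 3*sqrt(2)/2)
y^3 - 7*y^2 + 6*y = y*(y - 6)*(y - 1)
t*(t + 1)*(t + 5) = t^3 + 6*t^2 + 5*t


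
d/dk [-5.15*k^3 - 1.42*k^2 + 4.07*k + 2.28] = -15.45*k^2 - 2.84*k + 4.07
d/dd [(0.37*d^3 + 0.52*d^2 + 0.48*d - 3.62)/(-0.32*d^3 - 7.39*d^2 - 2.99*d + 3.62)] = (-2.5679*d^4 - 1.9054*d^3 + 2.5354*d^2 - 49.7388*d - 9.0862)/(0.1024*d^6 + 4.7296*d^5 + 56.5257*d^4 + 41.8754*d^3 - 44.5635*d^2 - 21.6476*d + 13.1044)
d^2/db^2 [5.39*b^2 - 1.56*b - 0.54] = 10.7800000000000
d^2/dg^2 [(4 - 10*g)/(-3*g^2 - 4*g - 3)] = 4*(4*(3*g + 2)^2*(5*g - 2) - (45*g + 14)*(3*g^2 + 4*g + 3))/(3*g^2 + 4*g + 3)^3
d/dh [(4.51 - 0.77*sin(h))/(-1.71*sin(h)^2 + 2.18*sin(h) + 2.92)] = (-1.3167*sin(h)^2 + 15.4242*sin(h) - 12.0802)*cos(h)/(2.9241*sin(h)^4 - 7.4556*sin(h)^3 - 5.234*sin(h)^2 + 12.7312*sin(h) + 8.5264)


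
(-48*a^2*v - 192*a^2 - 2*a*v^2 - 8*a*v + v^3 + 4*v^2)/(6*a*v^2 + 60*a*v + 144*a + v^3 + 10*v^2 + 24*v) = (-8*a + v)/(v + 6)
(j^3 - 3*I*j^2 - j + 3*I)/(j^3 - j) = (j - 3*I)/j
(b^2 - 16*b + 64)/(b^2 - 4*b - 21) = (-b^2 + 16*b - 64)/(-b^2 + 4*b + 21)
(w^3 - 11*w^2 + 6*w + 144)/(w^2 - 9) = (w^2 - 14*w + 48)/(w - 3)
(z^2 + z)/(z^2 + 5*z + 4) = z/(z + 4)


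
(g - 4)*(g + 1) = g^2 - 3*g - 4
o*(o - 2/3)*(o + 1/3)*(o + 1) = o^4 + 2*o^3/3 - 5*o^2/9 - 2*o/9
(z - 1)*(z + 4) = z^2 + 3*z - 4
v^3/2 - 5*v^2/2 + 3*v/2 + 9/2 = (v/2 + 1/2)*(v - 3)^2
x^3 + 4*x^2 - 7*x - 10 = (x - 2)*(x + 1)*(x + 5)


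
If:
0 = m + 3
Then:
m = -3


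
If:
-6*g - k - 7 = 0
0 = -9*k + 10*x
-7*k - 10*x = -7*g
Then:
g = -112/103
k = -49/103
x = -441/1030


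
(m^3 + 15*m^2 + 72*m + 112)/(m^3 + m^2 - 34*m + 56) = (m^2 + 8*m + 16)/(m^2 - 6*m + 8)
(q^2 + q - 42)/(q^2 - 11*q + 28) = (q^2 + q - 42)/(q^2 - 11*q + 28)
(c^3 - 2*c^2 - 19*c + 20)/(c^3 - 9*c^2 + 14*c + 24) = (c^3 - 2*c^2 - 19*c + 20)/(c^3 - 9*c^2 + 14*c + 24)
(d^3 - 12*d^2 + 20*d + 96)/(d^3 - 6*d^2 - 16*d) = (d - 6)/d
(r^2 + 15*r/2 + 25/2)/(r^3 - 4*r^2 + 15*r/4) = 2*(2*r^2 + 15*r + 25)/(r*(4*r^2 - 16*r + 15))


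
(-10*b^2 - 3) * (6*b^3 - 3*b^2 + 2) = -60*b^5 + 30*b^4 - 18*b^3 - 11*b^2 - 6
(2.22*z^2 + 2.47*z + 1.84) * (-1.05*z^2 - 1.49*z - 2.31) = -2.331*z^4 - 5.9013*z^3 - 10.7405*z^2 - 8.4473*z - 4.2504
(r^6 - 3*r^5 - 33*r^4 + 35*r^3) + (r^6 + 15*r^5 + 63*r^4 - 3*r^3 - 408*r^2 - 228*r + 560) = 2*r^6 + 12*r^5 + 30*r^4 + 32*r^3 - 408*r^2 - 228*r + 560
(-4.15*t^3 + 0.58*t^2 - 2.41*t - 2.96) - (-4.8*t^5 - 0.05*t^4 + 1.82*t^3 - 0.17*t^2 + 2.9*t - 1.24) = 4.8*t^5 + 0.05*t^4 - 5.97*t^3 + 0.75*t^2 - 5.31*t - 1.72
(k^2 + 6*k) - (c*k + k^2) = -c*k + 6*k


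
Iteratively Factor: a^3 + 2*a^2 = (a)*(a^2 + 2*a) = a*(a + 2)*(a)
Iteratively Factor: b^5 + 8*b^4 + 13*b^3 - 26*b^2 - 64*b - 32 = (b + 4)*(b^4 + 4*b^3 - 3*b^2 - 14*b - 8) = (b - 2)*(b + 4)*(b^3 + 6*b^2 + 9*b + 4) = (b - 2)*(b + 4)^2*(b^2 + 2*b + 1) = (b - 2)*(b + 1)*(b + 4)^2*(b + 1)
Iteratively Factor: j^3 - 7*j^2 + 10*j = (j - 2)*(j^2 - 5*j) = j*(j - 2)*(j - 5)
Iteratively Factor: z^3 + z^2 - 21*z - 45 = (z + 3)*(z^2 - 2*z - 15) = (z + 3)^2*(z - 5)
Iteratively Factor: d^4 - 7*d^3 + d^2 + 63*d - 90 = (d + 3)*(d^3 - 10*d^2 + 31*d - 30) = (d - 2)*(d + 3)*(d^2 - 8*d + 15) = (d - 5)*(d - 2)*(d + 3)*(d - 3)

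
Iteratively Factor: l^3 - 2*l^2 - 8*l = (l - 4)*(l^2 + 2*l) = (l - 4)*(l + 2)*(l)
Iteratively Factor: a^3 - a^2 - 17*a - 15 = (a + 1)*(a^2 - 2*a - 15) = (a - 5)*(a + 1)*(a + 3)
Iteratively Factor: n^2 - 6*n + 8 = (n - 2)*(n - 4)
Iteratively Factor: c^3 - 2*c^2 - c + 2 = (c - 1)*(c^2 - c - 2) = (c - 2)*(c - 1)*(c + 1)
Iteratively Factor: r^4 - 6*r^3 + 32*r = (r - 4)*(r^3 - 2*r^2 - 8*r) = r*(r - 4)*(r^2 - 2*r - 8) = r*(r - 4)*(r + 2)*(r - 4)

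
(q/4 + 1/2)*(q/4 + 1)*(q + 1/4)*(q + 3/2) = q^4/16 + 31*q^3/64 + 151*q^2/128 + 65*q/64 + 3/16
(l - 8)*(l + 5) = l^2 - 3*l - 40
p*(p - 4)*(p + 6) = p^3 + 2*p^2 - 24*p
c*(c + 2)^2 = c^3 + 4*c^2 + 4*c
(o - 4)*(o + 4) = o^2 - 16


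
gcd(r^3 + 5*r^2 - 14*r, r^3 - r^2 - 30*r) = r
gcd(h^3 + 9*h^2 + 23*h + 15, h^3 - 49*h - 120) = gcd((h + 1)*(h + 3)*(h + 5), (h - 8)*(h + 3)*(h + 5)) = h^2 + 8*h + 15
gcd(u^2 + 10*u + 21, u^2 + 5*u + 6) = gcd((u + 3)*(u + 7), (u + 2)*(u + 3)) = u + 3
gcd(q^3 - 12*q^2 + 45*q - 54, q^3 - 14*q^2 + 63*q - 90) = q^2 - 9*q + 18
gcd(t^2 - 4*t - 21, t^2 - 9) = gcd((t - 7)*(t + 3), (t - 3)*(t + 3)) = t + 3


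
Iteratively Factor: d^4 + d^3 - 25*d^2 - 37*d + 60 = (d - 1)*(d^3 + 2*d^2 - 23*d - 60) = (d - 1)*(d + 4)*(d^2 - 2*d - 15) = (d - 5)*(d - 1)*(d + 4)*(d + 3)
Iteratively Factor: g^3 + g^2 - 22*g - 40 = (g - 5)*(g^2 + 6*g + 8) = (g - 5)*(g + 4)*(g + 2)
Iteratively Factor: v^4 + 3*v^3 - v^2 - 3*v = (v + 1)*(v^3 + 2*v^2 - 3*v) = (v - 1)*(v + 1)*(v^2 + 3*v) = v*(v - 1)*(v + 1)*(v + 3)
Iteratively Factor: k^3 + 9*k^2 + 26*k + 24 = (k + 4)*(k^2 + 5*k + 6) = (k + 3)*(k + 4)*(k + 2)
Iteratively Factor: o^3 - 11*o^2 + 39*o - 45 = (o - 3)*(o^2 - 8*o + 15) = (o - 3)^2*(o - 5)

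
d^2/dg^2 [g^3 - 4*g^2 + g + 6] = 6*g - 8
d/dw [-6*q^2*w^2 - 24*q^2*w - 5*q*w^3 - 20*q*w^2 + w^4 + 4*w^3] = -12*q^2*w - 24*q^2 - 15*q*w^2 - 40*q*w + 4*w^3 + 12*w^2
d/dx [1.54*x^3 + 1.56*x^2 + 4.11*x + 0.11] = 4.62*x^2 + 3.12*x + 4.11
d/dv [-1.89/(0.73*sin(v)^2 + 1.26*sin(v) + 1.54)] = (2.7594*sin(v) + 2.3814)*cos(v)/(0.73*sin(v)^2 + 1.26*sin(v) + 1.54)^2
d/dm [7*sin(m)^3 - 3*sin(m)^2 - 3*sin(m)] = 3*(7*sin(m)^2 - 2*sin(m) - 1)*cos(m)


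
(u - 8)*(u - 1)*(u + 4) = u^3 - 5*u^2 - 28*u + 32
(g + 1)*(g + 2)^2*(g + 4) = g^4 + 9*g^3 + 28*g^2 + 36*g + 16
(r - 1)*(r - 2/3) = r^2 - 5*r/3 + 2/3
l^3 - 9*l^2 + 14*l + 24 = (l - 6)*(l - 4)*(l + 1)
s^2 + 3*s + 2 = (s + 1)*(s + 2)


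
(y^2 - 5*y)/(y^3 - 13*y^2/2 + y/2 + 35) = 2*y/(2*y^2 - 3*y - 14)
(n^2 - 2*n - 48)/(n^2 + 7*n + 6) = (n - 8)/(n + 1)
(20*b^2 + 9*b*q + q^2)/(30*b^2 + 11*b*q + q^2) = (4*b + q)/(6*b + q)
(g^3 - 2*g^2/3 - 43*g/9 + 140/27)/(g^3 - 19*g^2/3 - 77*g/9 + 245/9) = (g - 4/3)/(g - 7)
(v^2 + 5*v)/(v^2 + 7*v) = (v + 5)/(v + 7)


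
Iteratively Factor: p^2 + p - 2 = (p + 2)*(p - 1)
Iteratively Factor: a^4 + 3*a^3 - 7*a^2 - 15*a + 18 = (a - 2)*(a^3 + 5*a^2 + 3*a - 9) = (a - 2)*(a + 3)*(a^2 + 2*a - 3) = (a - 2)*(a - 1)*(a + 3)*(a + 3)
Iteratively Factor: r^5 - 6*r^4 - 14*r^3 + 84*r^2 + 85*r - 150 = (r + 3)*(r^4 - 9*r^3 + 13*r^2 + 45*r - 50) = (r + 2)*(r + 3)*(r^3 - 11*r^2 + 35*r - 25) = (r - 1)*(r + 2)*(r + 3)*(r^2 - 10*r + 25) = (r - 5)*(r - 1)*(r + 2)*(r + 3)*(r - 5)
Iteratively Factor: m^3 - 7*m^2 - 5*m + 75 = (m + 3)*(m^2 - 10*m + 25) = (m - 5)*(m + 3)*(m - 5)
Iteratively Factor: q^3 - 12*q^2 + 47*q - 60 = (q - 4)*(q^2 - 8*q + 15) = (q - 5)*(q - 4)*(q - 3)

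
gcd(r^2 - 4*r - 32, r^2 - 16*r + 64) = r - 8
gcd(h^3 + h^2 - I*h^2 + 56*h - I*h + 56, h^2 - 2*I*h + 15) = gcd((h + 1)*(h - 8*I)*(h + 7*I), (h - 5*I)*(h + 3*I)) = 1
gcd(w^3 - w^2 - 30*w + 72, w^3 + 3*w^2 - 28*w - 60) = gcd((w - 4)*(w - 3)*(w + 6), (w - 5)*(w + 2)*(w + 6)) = w + 6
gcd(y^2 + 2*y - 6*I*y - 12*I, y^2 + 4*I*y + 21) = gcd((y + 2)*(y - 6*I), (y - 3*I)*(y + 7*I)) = 1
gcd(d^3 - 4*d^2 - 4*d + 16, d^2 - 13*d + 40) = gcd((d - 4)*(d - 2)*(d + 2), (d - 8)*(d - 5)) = 1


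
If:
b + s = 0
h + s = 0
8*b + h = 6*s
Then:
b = 0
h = 0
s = 0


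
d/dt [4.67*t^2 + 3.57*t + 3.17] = 9.34*t + 3.57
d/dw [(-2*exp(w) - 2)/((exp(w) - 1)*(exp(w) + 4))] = 2*(exp(2*w) + 2*exp(w) + 7)*exp(w)/(exp(4*w) + 6*exp(3*w) + exp(2*w) - 24*exp(w) + 16)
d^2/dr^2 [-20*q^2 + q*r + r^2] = 2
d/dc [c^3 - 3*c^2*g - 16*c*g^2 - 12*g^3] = 3*c^2 - 6*c*g - 16*g^2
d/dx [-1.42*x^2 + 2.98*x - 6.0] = 2.98 - 2.84*x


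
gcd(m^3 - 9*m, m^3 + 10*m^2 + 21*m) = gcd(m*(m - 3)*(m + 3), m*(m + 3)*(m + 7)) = m^2 + 3*m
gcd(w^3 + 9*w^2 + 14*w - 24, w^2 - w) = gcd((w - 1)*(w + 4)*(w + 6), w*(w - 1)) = w - 1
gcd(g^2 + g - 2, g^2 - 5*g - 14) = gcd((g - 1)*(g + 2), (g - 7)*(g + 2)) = g + 2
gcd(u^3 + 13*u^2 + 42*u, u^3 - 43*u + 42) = u + 7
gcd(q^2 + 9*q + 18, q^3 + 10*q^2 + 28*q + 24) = q + 6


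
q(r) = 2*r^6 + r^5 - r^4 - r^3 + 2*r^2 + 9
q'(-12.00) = -2875872.00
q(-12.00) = 5704425.00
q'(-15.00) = -8846610.00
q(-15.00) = 21975084.00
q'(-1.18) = -20.08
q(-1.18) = 14.60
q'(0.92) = 9.52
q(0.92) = 11.07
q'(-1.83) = -183.06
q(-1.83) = 65.20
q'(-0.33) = -1.49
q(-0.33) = 9.24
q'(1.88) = 314.62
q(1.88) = 108.72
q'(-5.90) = -79038.75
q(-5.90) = 76284.09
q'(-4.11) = -12435.81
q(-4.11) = 8294.19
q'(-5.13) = -38731.73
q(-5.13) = 32404.21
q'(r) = 12*r^5 + 5*r^4 - 4*r^3 - 3*r^2 + 4*r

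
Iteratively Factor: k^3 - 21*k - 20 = (k + 1)*(k^2 - k - 20) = (k + 1)*(k + 4)*(k - 5)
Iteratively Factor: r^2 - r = (r - 1)*(r)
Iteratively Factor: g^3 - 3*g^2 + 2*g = (g)*(g^2 - 3*g + 2) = g*(g - 1)*(g - 2)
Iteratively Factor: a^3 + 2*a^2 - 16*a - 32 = (a + 2)*(a^2 - 16) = (a - 4)*(a + 2)*(a + 4)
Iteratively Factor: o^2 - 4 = (o + 2)*(o - 2)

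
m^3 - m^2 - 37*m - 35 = (m - 7)*(m + 1)*(m + 5)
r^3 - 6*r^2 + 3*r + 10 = (r - 5)*(r - 2)*(r + 1)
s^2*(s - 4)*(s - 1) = s^4 - 5*s^3 + 4*s^2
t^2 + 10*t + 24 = (t + 4)*(t + 6)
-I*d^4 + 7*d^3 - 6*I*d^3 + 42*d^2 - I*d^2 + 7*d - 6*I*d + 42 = (d + 6)*(d - I)*(d + 7*I)*(-I*d + 1)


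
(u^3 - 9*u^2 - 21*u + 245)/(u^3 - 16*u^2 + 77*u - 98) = (u + 5)/(u - 2)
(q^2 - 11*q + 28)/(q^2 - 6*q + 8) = (q - 7)/(q - 2)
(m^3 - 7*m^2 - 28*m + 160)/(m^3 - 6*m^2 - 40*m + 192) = (m + 5)/(m + 6)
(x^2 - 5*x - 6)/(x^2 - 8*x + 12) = (x + 1)/(x - 2)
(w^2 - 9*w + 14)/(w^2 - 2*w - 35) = (w - 2)/(w + 5)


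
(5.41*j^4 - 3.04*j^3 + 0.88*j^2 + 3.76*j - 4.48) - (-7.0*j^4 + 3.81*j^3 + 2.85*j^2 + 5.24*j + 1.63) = 12.41*j^4 - 6.85*j^3 - 1.97*j^2 - 1.48*j - 6.11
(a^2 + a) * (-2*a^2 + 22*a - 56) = -2*a^4 + 20*a^3 - 34*a^2 - 56*a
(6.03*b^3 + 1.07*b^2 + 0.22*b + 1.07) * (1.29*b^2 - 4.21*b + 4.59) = 7.7787*b^5 - 24.006*b^4 + 23.4568*b^3 + 5.3654*b^2 - 3.4949*b + 4.9113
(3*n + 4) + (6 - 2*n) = n + 10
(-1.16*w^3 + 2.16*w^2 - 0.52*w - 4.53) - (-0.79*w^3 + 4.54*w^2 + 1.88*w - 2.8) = -0.37*w^3 - 2.38*w^2 - 2.4*w - 1.73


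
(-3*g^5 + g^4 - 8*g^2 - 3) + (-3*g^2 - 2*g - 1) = -3*g^5 + g^4 - 11*g^2 - 2*g - 4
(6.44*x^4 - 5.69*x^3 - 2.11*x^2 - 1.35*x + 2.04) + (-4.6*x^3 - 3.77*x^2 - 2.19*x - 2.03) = 6.44*x^4 - 10.29*x^3 - 5.88*x^2 - 3.54*x + 0.0100000000000002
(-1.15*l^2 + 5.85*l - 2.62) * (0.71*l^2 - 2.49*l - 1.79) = -0.8165*l^4 + 7.017*l^3 - 14.3682*l^2 - 3.9477*l + 4.6898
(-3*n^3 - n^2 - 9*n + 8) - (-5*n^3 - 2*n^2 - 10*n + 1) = 2*n^3 + n^2 + n + 7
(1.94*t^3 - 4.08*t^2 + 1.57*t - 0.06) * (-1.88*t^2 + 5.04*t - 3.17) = -3.6472*t^5 + 17.448*t^4 - 29.6646*t^3 + 20.9592*t^2 - 5.2793*t + 0.1902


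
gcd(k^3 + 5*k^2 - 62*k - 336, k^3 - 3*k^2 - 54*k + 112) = k^2 - k - 56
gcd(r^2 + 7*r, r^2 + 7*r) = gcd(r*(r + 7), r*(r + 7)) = r^2 + 7*r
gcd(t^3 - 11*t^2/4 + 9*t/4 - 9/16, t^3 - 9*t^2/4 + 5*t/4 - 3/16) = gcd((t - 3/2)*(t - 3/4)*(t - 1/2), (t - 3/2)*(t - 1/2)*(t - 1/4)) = t^2 - 2*t + 3/4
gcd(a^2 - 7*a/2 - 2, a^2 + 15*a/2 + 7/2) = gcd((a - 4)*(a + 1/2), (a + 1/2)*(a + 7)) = a + 1/2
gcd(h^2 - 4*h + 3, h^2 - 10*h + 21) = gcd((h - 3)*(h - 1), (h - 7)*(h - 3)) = h - 3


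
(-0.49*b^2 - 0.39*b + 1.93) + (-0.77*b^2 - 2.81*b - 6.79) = -1.26*b^2 - 3.2*b - 4.86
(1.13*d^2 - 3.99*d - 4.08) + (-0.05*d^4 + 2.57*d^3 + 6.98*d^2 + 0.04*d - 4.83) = -0.05*d^4 + 2.57*d^3 + 8.11*d^2 - 3.95*d - 8.91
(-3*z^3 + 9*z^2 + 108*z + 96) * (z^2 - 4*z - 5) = -3*z^5 + 21*z^4 + 87*z^3 - 381*z^2 - 924*z - 480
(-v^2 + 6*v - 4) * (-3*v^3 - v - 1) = 3*v^5 - 18*v^4 + 13*v^3 - 5*v^2 - 2*v + 4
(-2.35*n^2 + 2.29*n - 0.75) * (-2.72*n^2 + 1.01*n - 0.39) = 6.392*n^4 - 8.6023*n^3 + 5.2694*n^2 - 1.6506*n + 0.2925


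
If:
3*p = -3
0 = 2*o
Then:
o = 0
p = -1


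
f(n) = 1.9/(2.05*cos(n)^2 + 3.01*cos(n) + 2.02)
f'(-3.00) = 0.26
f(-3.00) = 1.81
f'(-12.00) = 0.18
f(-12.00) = 0.32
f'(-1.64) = -1.56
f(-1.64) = 1.04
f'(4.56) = -1.73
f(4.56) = 1.18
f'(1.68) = 1.64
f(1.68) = 1.11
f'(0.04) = 0.01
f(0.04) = 0.27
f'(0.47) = 0.14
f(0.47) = 0.30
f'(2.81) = -0.53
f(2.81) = 1.89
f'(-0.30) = -0.08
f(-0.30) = 0.28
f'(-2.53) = 0.44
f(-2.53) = 2.04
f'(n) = 1.9*(4.1*sin(n)*cos(n) + 3.01*sin(n))/(2.05*cos(n)^2 + 3.01*cos(n) + 2.02)^2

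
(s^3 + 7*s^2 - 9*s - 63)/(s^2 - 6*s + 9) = (s^2 + 10*s + 21)/(s - 3)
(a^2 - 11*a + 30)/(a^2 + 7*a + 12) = (a^2 - 11*a + 30)/(a^2 + 7*a + 12)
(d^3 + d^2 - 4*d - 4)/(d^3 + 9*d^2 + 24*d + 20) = (d^2 - d - 2)/(d^2 + 7*d + 10)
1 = 1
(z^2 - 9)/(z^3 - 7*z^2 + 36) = (z + 3)/(z^2 - 4*z - 12)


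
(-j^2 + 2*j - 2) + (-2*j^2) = -3*j^2 + 2*j - 2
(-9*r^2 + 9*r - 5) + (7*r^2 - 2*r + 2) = -2*r^2 + 7*r - 3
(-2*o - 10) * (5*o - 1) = -10*o^2 - 48*o + 10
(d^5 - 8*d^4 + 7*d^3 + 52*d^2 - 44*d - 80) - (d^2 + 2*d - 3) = d^5 - 8*d^4 + 7*d^3 + 51*d^2 - 46*d - 77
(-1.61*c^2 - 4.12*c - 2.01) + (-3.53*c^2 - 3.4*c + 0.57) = -5.14*c^2 - 7.52*c - 1.44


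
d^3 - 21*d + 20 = (d - 4)*(d - 1)*(d + 5)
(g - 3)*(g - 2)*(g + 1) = g^3 - 4*g^2 + g + 6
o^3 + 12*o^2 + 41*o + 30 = (o + 1)*(o + 5)*(o + 6)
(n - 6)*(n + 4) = n^2 - 2*n - 24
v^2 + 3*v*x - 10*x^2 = (v - 2*x)*(v + 5*x)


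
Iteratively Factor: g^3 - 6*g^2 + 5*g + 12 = (g - 3)*(g^2 - 3*g - 4) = (g - 3)*(g + 1)*(g - 4)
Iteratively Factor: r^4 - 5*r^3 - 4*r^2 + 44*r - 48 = (r - 2)*(r^3 - 3*r^2 - 10*r + 24) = (r - 4)*(r - 2)*(r^2 + r - 6) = (r - 4)*(r - 2)^2*(r + 3)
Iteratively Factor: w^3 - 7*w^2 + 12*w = (w - 3)*(w^2 - 4*w) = (w - 4)*(w - 3)*(w)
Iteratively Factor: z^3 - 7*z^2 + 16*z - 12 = (z - 2)*(z^2 - 5*z + 6) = (z - 2)^2*(z - 3)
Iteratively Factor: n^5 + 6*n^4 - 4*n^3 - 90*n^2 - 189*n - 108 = (n + 1)*(n^4 + 5*n^3 - 9*n^2 - 81*n - 108) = (n + 1)*(n + 3)*(n^3 + 2*n^2 - 15*n - 36) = (n + 1)*(n + 3)^2*(n^2 - n - 12) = (n + 1)*(n + 3)^3*(n - 4)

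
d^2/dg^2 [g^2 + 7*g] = 2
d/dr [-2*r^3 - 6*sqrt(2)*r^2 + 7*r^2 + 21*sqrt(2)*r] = -6*r^2 - 12*sqrt(2)*r + 14*r + 21*sqrt(2)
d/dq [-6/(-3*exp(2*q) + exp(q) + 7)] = (6 - 36*exp(q))*exp(q)/(-3*exp(2*q) + exp(q) + 7)^2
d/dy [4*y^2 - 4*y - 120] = 8*y - 4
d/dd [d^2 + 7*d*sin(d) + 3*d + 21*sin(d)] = 7*d*cos(d) + 2*d + 7*sin(d) + 21*cos(d) + 3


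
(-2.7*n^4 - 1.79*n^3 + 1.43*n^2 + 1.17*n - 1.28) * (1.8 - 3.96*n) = 10.692*n^5 + 2.2284*n^4 - 8.8848*n^3 - 2.0592*n^2 + 7.1748*n - 2.304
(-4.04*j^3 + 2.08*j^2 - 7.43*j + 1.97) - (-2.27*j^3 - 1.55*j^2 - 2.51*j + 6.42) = -1.77*j^3 + 3.63*j^2 - 4.92*j - 4.45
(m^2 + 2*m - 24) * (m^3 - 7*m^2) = m^5 - 5*m^4 - 38*m^3 + 168*m^2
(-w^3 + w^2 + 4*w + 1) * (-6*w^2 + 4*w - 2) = 6*w^5 - 10*w^4 - 18*w^3 + 8*w^2 - 4*w - 2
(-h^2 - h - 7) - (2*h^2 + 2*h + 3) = -3*h^2 - 3*h - 10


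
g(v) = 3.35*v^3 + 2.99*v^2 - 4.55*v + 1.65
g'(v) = 10.05*v^2 + 5.98*v - 4.55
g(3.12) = 118.30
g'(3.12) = 111.94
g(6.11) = 849.60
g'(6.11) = 407.18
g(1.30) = 8.15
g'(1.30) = 20.21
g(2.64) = 72.12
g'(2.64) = 81.28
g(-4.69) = -256.83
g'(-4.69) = 188.46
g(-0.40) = 3.73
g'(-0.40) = -5.33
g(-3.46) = -85.57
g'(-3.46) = 95.07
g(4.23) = 289.45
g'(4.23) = 200.57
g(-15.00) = -10563.60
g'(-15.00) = 2167.00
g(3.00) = 105.36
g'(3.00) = 103.84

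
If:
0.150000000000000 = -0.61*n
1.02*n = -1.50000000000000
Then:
No Solution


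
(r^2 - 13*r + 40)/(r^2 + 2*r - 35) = (r - 8)/(r + 7)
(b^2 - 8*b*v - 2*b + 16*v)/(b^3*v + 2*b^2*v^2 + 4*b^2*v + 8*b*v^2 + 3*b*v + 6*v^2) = (b^2 - 8*b*v - 2*b + 16*v)/(v*(b^3 + 2*b^2*v + 4*b^2 + 8*b*v + 3*b + 6*v))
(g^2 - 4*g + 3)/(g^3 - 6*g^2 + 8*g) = (g^2 - 4*g + 3)/(g*(g^2 - 6*g + 8))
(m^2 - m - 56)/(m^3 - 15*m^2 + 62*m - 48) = (m + 7)/(m^2 - 7*m + 6)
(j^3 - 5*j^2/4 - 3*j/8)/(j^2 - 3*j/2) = j + 1/4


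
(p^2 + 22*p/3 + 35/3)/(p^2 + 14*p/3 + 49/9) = 3*(p + 5)/(3*p + 7)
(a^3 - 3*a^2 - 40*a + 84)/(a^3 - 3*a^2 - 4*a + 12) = (a^2 - a - 42)/(a^2 - a - 6)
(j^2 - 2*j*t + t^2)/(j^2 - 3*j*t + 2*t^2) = (-j + t)/(-j + 2*t)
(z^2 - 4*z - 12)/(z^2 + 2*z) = (z - 6)/z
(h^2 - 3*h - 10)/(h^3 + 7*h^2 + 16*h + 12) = (h - 5)/(h^2 + 5*h + 6)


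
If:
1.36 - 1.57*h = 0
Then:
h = 0.87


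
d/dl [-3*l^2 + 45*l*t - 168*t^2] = -6*l + 45*t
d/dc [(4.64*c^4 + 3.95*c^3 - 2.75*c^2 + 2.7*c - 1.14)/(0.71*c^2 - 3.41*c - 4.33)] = (6.5888*c^5 - 44.6627*c^4 - 107.3038*c^3 - 43.85*c^2 + 25.4338*c - 15.5784)/(0.5041*c^4 - 4.8422*c^3 + 5.4795*c^2 + 29.5306*c + 18.7489)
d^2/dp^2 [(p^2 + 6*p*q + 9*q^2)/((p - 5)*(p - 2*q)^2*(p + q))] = 2*((p - 5)^2*(p - 2*q)^2*(p + q)^2 - 2*(p - 5)^2*(p - 2*q)^2*(p + q)*(p + 3*q) + (p - 5)^2*(p - 2*q)^2*(p^2 + 6*p*q + 9*q^2) - 4*(p - 5)^2*(p - 2*q)*(p + q)^2*(p + 3*q) + 2*(p - 5)^2*(p - 2*q)*(p + q)*(p^2 + 6*p*q + 9*q^2) + 3*(p - 5)^2*(p + q)^2*(p^2 + 6*p*q + 9*q^2) - 2*(p - 5)*(p - 2*q)^2*(p + q)^2*(p + 3*q) + (p - 5)*(p - 2*q)^2*(p + q)*(p^2 + 6*p*q + 9*q^2) + 2*(p - 5)*(p - 2*q)*(p + q)^2*(p^2 + 6*p*q + 9*q^2) + (p - 2*q)^2*(p + q)^2*(p^2 + 6*p*q + 9*q^2))/((p - 5)^3*(p - 2*q)^4*(p + q)^3)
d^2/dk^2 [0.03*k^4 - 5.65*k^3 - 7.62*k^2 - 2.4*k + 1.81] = 0.36*k^2 - 33.9*k - 15.24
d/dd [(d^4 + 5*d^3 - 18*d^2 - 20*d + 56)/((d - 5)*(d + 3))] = (2*d^5 - d^4 - 80*d^3 - 169*d^2 + 428*d + 412)/(d^4 - 4*d^3 - 26*d^2 + 60*d + 225)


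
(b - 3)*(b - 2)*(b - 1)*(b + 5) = b^4 - b^3 - 19*b^2 + 49*b - 30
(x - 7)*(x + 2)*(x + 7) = x^3 + 2*x^2 - 49*x - 98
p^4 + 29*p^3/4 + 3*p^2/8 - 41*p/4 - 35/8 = (p - 5/4)*(p + 1/2)*(p + 1)*(p + 7)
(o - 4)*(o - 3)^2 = o^3 - 10*o^2 + 33*o - 36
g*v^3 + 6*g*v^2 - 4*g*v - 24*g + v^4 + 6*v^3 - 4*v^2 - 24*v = (g + v)*(v - 2)*(v + 2)*(v + 6)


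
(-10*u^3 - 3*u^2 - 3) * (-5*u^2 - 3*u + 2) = 50*u^5 + 45*u^4 - 11*u^3 + 9*u^2 + 9*u - 6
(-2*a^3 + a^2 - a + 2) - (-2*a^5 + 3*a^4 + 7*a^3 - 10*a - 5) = 2*a^5 - 3*a^4 - 9*a^3 + a^2 + 9*a + 7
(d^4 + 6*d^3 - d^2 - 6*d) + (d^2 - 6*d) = d^4 + 6*d^3 - 12*d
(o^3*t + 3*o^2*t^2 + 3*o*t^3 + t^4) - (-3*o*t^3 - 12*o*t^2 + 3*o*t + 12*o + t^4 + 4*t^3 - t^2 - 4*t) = o^3*t + 3*o^2*t^2 + 6*o*t^3 + 12*o*t^2 - 3*o*t - 12*o - 4*t^3 + t^2 + 4*t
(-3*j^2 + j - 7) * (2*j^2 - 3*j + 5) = -6*j^4 + 11*j^3 - 32*j^2 + 26*j - 35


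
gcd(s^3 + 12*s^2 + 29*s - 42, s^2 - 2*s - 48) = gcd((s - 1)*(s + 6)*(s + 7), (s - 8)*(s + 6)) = s + 6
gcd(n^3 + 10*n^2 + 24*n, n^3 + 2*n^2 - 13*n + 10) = 1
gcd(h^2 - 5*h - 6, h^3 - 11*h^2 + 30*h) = h - 6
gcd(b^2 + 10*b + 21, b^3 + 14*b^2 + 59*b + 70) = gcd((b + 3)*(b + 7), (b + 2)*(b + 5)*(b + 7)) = b + 7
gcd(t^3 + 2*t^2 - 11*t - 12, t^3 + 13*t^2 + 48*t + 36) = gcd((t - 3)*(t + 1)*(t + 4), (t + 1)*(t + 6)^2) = t + 1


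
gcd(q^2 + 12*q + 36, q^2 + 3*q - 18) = q + 6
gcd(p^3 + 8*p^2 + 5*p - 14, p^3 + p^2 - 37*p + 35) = p^2 + 6*p - 7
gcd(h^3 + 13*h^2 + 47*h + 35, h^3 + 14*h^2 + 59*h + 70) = h^2 + 12*h + 35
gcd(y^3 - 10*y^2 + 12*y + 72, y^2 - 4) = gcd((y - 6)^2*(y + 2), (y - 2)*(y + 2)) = y + 2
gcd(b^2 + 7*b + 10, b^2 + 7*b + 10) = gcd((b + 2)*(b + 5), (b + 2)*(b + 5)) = b^2 + 7*b + 10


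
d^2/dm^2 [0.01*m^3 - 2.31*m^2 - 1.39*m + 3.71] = 0.06*m - 4.62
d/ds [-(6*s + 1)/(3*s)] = 1/(3*s^2)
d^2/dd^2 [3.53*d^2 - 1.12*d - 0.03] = 7.06000000000000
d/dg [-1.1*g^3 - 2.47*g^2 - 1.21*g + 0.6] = -3.3*g^2 - 4.94*g - 1.21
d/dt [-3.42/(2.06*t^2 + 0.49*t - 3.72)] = (14.0904*t + 1.6758)/(2.06*t^2 + 0.49*t - 3.72)^2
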